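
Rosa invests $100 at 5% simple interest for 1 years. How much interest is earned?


Use the formula I = P x R x T / 100
P x R x T = 100 x 5 x 1 = 500
I = 500 / 100 = $5

$5


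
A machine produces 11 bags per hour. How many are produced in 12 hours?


Production rate: 11 bags per hour
Time: 12 hours
Total: 11 x 12 = 132 bags

132 bags


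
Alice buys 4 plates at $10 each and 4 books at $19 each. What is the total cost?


Cost of plates:
4 x $10 = $40
Cost of books:
4 x $19 = $76
Add both:
$40 + $76 = $116

$116


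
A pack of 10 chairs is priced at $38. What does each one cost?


Total cost: $38
Number of items: 10
Unit price: $38 / 10 = $3.80

$3.80


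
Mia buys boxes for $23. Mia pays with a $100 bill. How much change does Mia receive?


Start with the amount paid:
$100
Subtract the price:
$100 - $23 = $77

$77


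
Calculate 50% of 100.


Convert percentage to decimal:
50% = 0.5
Multiply:
100 x 0.5 = 50

50


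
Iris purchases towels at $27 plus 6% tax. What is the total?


Calculate the tax:
6% of $27 = $1.62
Add tax to price:
$27 + $1.62 = $28.62

$28.62


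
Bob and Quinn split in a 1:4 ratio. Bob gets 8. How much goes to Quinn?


Find the multiplier:
8 / 1 = 8
Apply to Quinn's share:
4 x 8 = 32

32


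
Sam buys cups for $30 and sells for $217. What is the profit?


Selling price = $217
Cost price = $30
Profit = selling price - cost price:
Profit = $217 - $30 = $187

$187


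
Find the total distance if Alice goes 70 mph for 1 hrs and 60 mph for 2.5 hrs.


Leg 1 distance:
70 x 1 = 70 miles
Leg 2 distance:
60 x 2.5 = 150 miles
Total distance:
70 + 150 = 220 miles

220 miles


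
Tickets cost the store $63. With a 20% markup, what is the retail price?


Calculate the markup amount:
20% of $63 = $12.60
Add to cost:
$63 + $12.60 = $75.60

$75.60


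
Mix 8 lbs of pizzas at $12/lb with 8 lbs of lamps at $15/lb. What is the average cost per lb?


Cost of pizzas:
8 x $12 = $96
Cost of lamps:
8 x $15 = $120
Total cost: $96 + $120 = $216
Total weight: 16 lbs
Average: $216 / 16 = $13.50/lb

$13.50/lb


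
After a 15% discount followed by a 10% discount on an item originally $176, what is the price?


First discount:
15% of $176 = $26.40
Price after first discount:
$176 - $26.40 = $149.60
Second discount:
10% of $149.60 = $14.96
Final price:
$149.60 - $14.96 = $134.64

$134.64


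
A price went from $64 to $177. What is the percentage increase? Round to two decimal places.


Find the absolute change:
|177 - 64| = 113
Divide by original and multiply by 100:
113 / 64 x 100 = 176.5625% ≈ 176.56%

176.56%


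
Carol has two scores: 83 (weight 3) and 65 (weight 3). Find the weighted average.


Weighted sum:
3 x 83 + 3 x 65 = 444
Total weight:
3 + 3 = 6
Weighted average:
444 / 6 = 74

74


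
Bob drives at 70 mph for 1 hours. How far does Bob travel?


Use the formula: distance = speed x time
Speed = 70 mph, Time = 1 hours
70 x 1 = 70 miles

70 miles


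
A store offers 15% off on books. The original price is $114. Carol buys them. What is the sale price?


Calculate the discount amount:
15% of $114 = $17.10
Subtract from original:
$114 - $17.10 = $96.90

$96.90


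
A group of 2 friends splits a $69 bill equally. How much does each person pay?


Total bill: $69
Number of people: 2
Each pays: $69 / 2 = $34.50

$34.50


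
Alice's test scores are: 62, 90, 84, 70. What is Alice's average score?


Add the scores:
62 + 90 + 84 + 70 = 306
Divide by the number of tests:
306 / 4 = 76.5

76.5


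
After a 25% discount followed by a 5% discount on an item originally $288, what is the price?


First discount:
25% of $288 = $72
Price after first discount:
$288 - $72 = $216
Second discount:
5% of $216 = $10.80
Final price:
$216 - $10.80 = $205.20

$205.20


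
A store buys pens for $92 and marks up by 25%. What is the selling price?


Calculate the markup amount:
25% of $92 = $23
Add to cost:
$92 + $23 = $115

$115


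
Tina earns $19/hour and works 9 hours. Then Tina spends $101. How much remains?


Calculate earnings:
9 x $19 = $171
Subtract spending:
$171 - $101 = $70

$70


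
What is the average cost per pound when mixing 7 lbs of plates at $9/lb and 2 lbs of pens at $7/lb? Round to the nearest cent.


Cost of plates:
7 x $9 = $63
Cost of pens:
2 x $7 = $14
Total cost: $63 + $14 = $77
Total weight: 9 lbs
Average: $77 / 9 = $8.5555... ≈ $8.56/lb

$8.56/lb


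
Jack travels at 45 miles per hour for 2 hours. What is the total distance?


Use the formula: distance = speed x time
Speed = 45 mph, Time = 2 hours
45 x 2 = 90 miles

90 miles


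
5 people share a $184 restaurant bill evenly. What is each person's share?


Total bill: $184
Number of people: 5
Each pays: $184 / 5 = $36.80

$36.80


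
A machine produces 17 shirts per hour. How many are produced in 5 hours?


Production rate: 17 shirts per hour
Time: 5 hours
Total: 17 x 5 = 85 shirts

85 shirts


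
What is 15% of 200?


Convert percentage to decimal:
15% = 0.15
Multiply:
200 x 0.15 = 30

30


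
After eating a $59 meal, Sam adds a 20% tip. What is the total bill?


Calculate the tip:
20% of $59 = $11.80
Add tip to meal cost:
$59 + $11.80 = $70.80

$70.80


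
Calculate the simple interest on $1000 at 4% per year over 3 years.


Use the formula I = P x R x T / 100
P x R x T = 1000 x 4 x 3 = 12000
I = 12000 / 100 = $120

$120


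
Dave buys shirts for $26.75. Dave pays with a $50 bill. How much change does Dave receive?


Start with the amount paid:
$50
Subtract the price:
$50 - $26.75 = $23.25

$23.25


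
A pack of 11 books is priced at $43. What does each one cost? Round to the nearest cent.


Total cost: $43
Number of items: 11
Unit price: $43 / 11 = $3.9090... ≈ $3.91

$3.91


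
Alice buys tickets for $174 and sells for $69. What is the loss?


Selling price = $69
Cost price = $174
Loss = cost price - selling price:
Loss = $174 - $69 = $105

$105


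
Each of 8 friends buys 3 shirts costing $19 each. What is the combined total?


Cost per person:
3 x $19 = $57
Group total:
8 x $57 = $456

$456


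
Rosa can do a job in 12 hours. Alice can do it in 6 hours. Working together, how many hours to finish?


Rosa's rate: 1/12 of the job per hour
Alice's rate: 1/6 of the job per hour
Combined rate: 1/12 + 1/6 = 1/4 per hour
Time = 1 / (1/4) = 4 hours

4 hours


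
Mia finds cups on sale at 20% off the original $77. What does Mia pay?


Calculate the discount amount:
20% of $77 = $15.40
Subtract from original:
$77 - $15.40 = $61.60

$61.60


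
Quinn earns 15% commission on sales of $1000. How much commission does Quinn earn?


Convert rate to decimal:
15% = 0.15
Multiply by sales:
$1000 x 0.15 = $150

$150


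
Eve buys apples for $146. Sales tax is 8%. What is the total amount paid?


Calculate the tax:
8% of $146 = $11.68
Add tax to price:
$146 + $11.68 = $157.68

$157.68


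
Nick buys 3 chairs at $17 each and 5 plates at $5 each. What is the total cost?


Cost of chairs:
3 x $17 = $51
Cost of plates:
5 x $5 = $25
Add both:
$51 + $25 = $76

$76


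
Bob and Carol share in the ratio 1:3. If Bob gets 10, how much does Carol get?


Find the multiplier:
10 / 1 = 10
Apply to Carol's share:
3 x 10 = 30

30


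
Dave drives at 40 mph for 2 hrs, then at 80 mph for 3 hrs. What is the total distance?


Leg 1 distance:
40 x 2 = 80 miles
Leg 2 distance:
80 x 3 = 240 miles
Total distance:
80 + 240 = 320 miles

320 miles


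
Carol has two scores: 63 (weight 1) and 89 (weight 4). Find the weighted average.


Weighted sum:
1 x 63 + 4 x 89 = 419
Total weight:
1 + 4 = 5
Weighted average:
419 / 5 = 83.8

83.8


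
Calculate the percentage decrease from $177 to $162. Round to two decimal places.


Find the absolute change:
|162 - 177| = 15
Divide by original and multiply by 100:
15 / 177 x 100 = 8.4745...% ≈ 8.47%

8.47%


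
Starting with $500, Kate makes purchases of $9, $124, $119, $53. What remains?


Add up expenses:
$9 + $124 + $119 + $53 = $305
Subtract from budget:
$500 - $305 = $195

$195


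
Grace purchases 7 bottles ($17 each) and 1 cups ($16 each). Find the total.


Cost of bottles:
7 x $17 = $119
Cost of cups:
1 x $16 = $16
Add both:
$119 + $16 = $135

$135


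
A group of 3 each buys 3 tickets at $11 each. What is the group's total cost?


Cost per person:
3 x $11 = $33
Group total:
3 x $33 = $99

$99


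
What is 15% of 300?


Convert percentage to decimal:
15% = 0.15
Multiply:
300 x 0.15 = 45

45


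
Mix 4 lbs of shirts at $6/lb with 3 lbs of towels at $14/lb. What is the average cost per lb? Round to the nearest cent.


Cost of shirts:
4 x $6 = $24
Cost of towels:
3 x $14 = $42
Total cost: $24 + $42 = $66
Total weight: 7 lbs
Average: $66 / 7 = $9.4285... ≈ $9.43/lb

$9.43/lb


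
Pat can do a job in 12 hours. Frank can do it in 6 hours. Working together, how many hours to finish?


Pat's rate: 1/12 of the job per hour
Frank's rate: 1/6 of the job per hour
Combined rate: 1/12 + 1/6 = 1/4 per hour
Time = 1 / (1/4) = 4 hours

4 hours


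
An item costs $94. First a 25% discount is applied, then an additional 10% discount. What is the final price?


First discount:
25% of $94 = $23.50
Price after first discount:
$94 - $23.50 = $70.50
Second discount:
10% of $70.50 = $7.05
Final price:
$70.50 - $7.05 = $63.45

$63.45


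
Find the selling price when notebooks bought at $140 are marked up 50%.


Calculate the markup amount:
50% of $140 = $70
Add to cost:
$140 + $70 = $210

$210


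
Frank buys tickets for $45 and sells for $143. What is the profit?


Selling price = $143
Cost price = $45
Profit = selling price - cost price:
Profit = $143 - $45 = $98

$98


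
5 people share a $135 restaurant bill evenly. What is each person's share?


Total bill: $135
Number of people: 5
Each pays: $135 / 5 = $27

$27


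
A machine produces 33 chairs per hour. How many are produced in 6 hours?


Production rate: 33 chairs per hour
Time: 6 hours
Total: 33 x 6 = 198 chairs

198 chairs


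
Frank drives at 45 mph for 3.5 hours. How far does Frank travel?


Use the formula: distance = speed x time
Speed = 45 mph, Time = 3.5 hours
45 x 3.5 = 157.5 miles

157.5 miles


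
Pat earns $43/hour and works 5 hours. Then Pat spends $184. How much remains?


Calculate earnings:
5 x $43 = $215
Subtract spending:
$215 - $184 = $31

$31


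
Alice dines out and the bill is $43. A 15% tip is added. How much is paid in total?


Calculate the tip:
15% of $43 = $6.45
Add tip to meal cost:
$43 + $6.45 = $49.45

$49.45


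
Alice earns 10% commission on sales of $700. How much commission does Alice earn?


Convert rate to decimal:
10% = 0.1
Multiply by sales:
$700 x 0.1 = $70

$70


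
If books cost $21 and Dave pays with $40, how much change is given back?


Start with the amount paid:
$40
Subtract the price:
$40 - $21 = $19

$19


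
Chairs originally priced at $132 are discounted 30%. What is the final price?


Calculate the discount amount:
30% of $132 = $39.60
Subtract from original:
$132 - $39.60 = $92.40

$92.40


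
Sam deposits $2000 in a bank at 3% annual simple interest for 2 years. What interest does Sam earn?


Use the formula I = P x R x T / 100
P x R x T = 2000 x 3 x 2 = 12000
I = 12000 / 100 = $120

$120


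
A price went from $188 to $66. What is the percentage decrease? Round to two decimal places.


Find the absolute change:
|66 - 188| = 122
Divide by original and multiply by 100:
122 / 188 x 100 = 64.8936...% ≈ 64.89%

64.89%


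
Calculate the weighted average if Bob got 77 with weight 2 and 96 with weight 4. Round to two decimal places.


Weighted sum:
2 x 77 + 4 x 96 = 538
Total weight:
2 + 4 = 6
Weighted average:
538 / 6 = 89.6666... ≈ 89.67

89.67


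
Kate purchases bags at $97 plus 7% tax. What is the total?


Calculate the tax:
7% of $97 = $6.79
Add tax to price:
$97 + $6.79 = $103.79

$103.79


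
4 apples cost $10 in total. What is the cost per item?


Total cost: $10
Number of items: 4
Unit price: $10 / 4 = $2.50

$2.50


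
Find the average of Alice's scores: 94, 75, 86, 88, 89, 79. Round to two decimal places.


Add the scores:
94 + 75 + 86 + 88 + 89 + 79 = 511
Divide by the number of tests:
511 / 6 = 85.1666... ≈ 85.17

85.17


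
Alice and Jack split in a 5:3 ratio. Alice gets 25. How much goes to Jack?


Find the multiplier:
25 / 5 = 5
Apply to Jack's share:
3 x 5 = 15

15


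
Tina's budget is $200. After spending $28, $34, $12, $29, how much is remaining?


Add up expenses:
$28 + $34 + $12 + $29 = $103
Subtract from budget:
$200 - $103 = $97

$97


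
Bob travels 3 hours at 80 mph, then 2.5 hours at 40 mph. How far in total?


Leg 1 distance:
80 x 3 = 240 miles
Leg 2 distance:
40 x 2.5 = 100 miles
Total distance:
240 + 100 = 340 miles

340 miles


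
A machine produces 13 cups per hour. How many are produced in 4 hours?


Production rate: 13 cups per hour
Time: 4 hours
Total: 13 x 4 = 52 cups

52 cups


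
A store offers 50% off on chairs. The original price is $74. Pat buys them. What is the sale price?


Calculate the discount amount:
50% of $74 = $37
Subtract from original:
$74 - $37 = $37

$37


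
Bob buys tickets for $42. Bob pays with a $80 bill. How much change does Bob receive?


Start with the amount paid:
$80
Subtract the price:
$80 - $42 = $38

$38


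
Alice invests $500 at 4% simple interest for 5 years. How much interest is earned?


Use the formula I = P x R x T / 100
P x R x T = 500 x 4 x 5 = 10000
I = 10000 / 100 = $100

$100


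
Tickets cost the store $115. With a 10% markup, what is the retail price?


Calculate the markup amount:
10% of $115 = $11.50
Add to cost:
$115 + $11.50 = $126.50

$126.50


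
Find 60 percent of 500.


Convert percentage to decimal:
60% = 0.6
Multiply:
500 x 0.6 = 300

300


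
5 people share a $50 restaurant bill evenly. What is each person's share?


Total bill: $50
Number of people: 5
Each pays: $50 / 5 = $10

$10


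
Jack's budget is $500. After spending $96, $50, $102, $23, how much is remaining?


Add up expenses:
$96 + $50 + $102 + $23 = $271
Subtract from budget:
$500 - $271 = $229

$229


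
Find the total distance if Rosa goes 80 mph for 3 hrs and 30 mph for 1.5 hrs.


Leg 1 distance:
80 x 3 = 240 miles
Leg 2 distance:
30 x 1.5 = 45 miles
Total distance:
240 + 45 = 285 miles

285 miles


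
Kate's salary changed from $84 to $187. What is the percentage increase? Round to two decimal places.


Find the absolute change:
|187 - 84| = 103
Divide by original and multiply by 100:
103 / 84 x 100 = 122.6190...% ≈ 122.62%

122.62%


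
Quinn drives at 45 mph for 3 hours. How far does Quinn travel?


Use the formula: distance = speed x time
Speed = 45 mph, Time = 3 hours
45 x 3 = 135 miles

135 miles


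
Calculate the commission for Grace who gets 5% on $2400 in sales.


Convert rate to decimal:
5% = 0.05
Multiply by sales:
$2400 x 0.05 = $120

$120


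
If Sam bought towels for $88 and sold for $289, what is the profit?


Selling price = $289
Cost price = $88
Profit = selling price - cost price:
Profit = $289 - $88 = $201

$201


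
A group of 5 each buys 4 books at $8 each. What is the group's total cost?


Cost per person:
4 x $8 = $32
Group total:
5 x $32 = $160

$160


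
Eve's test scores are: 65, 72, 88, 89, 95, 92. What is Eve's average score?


Add the scores:
65 + 72 + 88 + 89 + 95 + 92 = 501
Divide by the number of tests:
501 / 6 = 83.5

83.5


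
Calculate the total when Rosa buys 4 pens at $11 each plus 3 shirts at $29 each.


Cost of pens:
4 x $11 = $44
Cost of shirts:
3 x $29 = $87
Add both:
$44 + $87 = $131

$131


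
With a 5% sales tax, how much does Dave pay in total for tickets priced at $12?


Calculate the tax:
5% of $12 = $0.60
Add tax to price:
$12 + $0.60 = $12.60

$12.60


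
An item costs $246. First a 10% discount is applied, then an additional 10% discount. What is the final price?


First discount:
10% of $246 = $24.60
Price after first discount:
$246 - $24.60 = $221.40
Second discount:
10% of $221.40 = $22.14
Final price:
$221.40 - $22.14 = $199.26

$199.26


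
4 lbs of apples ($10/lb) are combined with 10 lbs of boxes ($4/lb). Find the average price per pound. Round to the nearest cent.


Cost of apples:
4 x $10 = $40
Cost of boxes:
10 x $4 = $40
Total cost: $40 + $40 = $80
Total weight: 14 lbs
Average: $80 / 14 = $5.7142... ≈ $5.71/lb

$5.71/lb


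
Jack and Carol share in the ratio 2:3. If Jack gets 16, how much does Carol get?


Find the multiplier:
16 / 2 = 8
Apply to Carol's share:
3 x 8 = 24

24


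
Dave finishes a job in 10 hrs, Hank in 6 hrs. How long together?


Dave's rate: 1/10 of the job per hour
Hank's rate: 1/6 of the job per hour
Combined rate: 1/10 + 1/6 = 4/15 per hour
Time = 1 / (4/15) = 15/4 = 3.75 hours

3.75 hours


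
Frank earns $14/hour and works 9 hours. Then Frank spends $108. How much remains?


Calculate earnings:
9 x $14 = $126
Subtract spending:
$126 - $108 = $18

$18


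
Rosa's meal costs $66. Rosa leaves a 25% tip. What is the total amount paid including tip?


Calculate the tip:
25% of $66 = $16.50
Add tip to meal cost:
$66 + $16.50 = $82.50

$82.50


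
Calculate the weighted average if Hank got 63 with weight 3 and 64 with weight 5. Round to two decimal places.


Weighted sum:
3 x 63 + 5 x 64 = 509
Total weight:
3 + 5 = 8
Weighted average:
509 / 8 = 63.625 ≈ 63.63

63.63


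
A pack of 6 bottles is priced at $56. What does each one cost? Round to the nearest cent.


Total cost: $56
Number of items: 6
Unit price: $56 / 6 = $9.3333... ≈ $9.33

$9.33


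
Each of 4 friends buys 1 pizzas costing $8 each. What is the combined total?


Cost per person:
1 x $8 = $8
Group total:
4 x $8 = $32

$32


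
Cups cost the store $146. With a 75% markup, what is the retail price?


Calculate the markup amount:
75% of $146 = $109.50
Add to cost:
$146 + $109.50 = $255.50

$255.50


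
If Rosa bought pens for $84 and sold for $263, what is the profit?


Selling price = $263
Cost price = $84
Profit = selling price - cost price:
Profit = $263 - $84 = $179

$179


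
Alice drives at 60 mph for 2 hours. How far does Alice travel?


Use the formula: distance = speed x time
Speed = 60 mph, Time = 2 hours
60 x 2 = 120 miles

120 miles


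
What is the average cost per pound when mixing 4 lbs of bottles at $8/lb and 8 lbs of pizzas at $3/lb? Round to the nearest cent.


Cost of bottles:
4 x $8 = $32
Cost of pizzas:
8 x $3 = $24
Total cost: $32 + $24 = $56
Total weight: 12 lbs
Average: $56 / 12 = $4.6666... ≈ $4.67/lb

$4.67/lb


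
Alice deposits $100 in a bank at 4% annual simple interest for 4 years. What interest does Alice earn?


Use the formula I = P x R x T / 100
P x R x T = 100 x 4 x 4 = 1600
I = 1600 / 100 = $16

$16


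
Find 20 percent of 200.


Convert percentage to decimal:
20% = 0.2
Multiply:
200 x 0.2 = 40

40


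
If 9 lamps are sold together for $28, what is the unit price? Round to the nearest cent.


Total cost: $28
Number of items: 9
Unit price: $28 / 9 = $3.1111... ≈ $3.11

$3.11


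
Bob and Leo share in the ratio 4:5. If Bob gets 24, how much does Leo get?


Find the multiplier:
24 / 4 = 6
Apply to Leo's share:
5 x 6 = 30

30


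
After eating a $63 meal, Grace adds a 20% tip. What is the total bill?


Calculate the tip:
20% of $63 = $12.60
Add tip to meal cost:
$63 + $12.60 = $75.60

$75.60


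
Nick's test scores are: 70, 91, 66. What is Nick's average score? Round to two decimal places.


Add the scores:
70 + 91 + 66 = 227
Divide by the number of tests:
227 / 3 = 75.6666... ≈ 75.67

75.67


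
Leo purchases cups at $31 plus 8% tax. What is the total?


Calculate the tax:
8% of $31 = $2.48
Add tax to price:
$31 + $2.48 = $33.48

$33.48


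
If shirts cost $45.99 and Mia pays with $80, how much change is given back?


Start with the amount paid:
$80
Subtract the price:
$80 - $45.99 = $34.01

$34.01


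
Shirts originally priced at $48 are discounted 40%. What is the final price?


Calculate the discount amount:
40% of $48 = $19.20
Subtract from original:
$48 - $19.20 = $28.80

$28.80


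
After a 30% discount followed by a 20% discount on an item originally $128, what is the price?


First discount:
30% of $128 = $38.40
Price after first discount:
$128 - $38.40 = $89.60
Second discount:
20% of $89.60 = $17.92
Final price:
$89.60 - $17.92 = $71.68

$71.68


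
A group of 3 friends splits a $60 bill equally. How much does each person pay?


Total bill: $60
Number of people: 3
Each pays: $60 / 3 = $20

$20


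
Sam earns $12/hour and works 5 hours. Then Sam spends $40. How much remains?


Calculate earnings:
5 x $12 = $60
Subtract spending:
$60 - $40 = $20

$20


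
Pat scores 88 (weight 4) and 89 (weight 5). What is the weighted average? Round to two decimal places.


Weighted sum:
4 x 88 + 5 x 89 = 797
Total weight:
4 + 5 = 9
Weighted average:
797 / 9 = 88.5555... ≈ 88.56

88.56


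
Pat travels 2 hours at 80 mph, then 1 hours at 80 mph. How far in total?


Leg 1 distance:
80 x 2 = 160 miles
Leg 2 distance:
80 x 1 = 80 miles
Total distance:
160 + 80 = 240 miles

240 miles


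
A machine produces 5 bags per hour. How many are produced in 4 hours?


Production rate: 5 bags per hour
Time: 4 hours
Total: 5 x 4 = 20 bags

20 bags


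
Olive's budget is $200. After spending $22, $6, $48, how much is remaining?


Add up expenses:
$22 + $6 + $48 = $76
Subtract from budget:
$200 - $76 = $124

$124


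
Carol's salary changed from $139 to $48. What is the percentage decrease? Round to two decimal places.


Find the absolute change:
|48 - 139| = 91
Divide by original and multiply by 100:
91 / 139 x 100 = 65.4676...% ≈ 65.47%

65.47%


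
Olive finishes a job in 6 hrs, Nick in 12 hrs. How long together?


Olive's rate: 1/6 of the job per hour
Nick's rate: 1/12 of the job per hour
Combined rate: 1/6 + 1/12 = 1/4 per hour
Time = 1 / (1/4) = 4 hours

4 hours


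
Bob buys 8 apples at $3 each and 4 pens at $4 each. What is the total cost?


Cost of apples:
8 x $3 = $24
Cost of pens:
4 x $4 = $16
Add both:
$24 + $16 = $40

$40


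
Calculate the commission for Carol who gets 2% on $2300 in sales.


Convert rate to decimal:
2% = 0.02
Multiply by sales:
$2300 x 0.02 = $46

$46


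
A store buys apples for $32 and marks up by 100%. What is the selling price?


Calculate the markup amount:
100% of $32 = $32
Add to cost:
$32 + $32 = $64

$64


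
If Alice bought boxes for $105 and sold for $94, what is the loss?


Selling price = $94
Cost price = $105
Loss = cost price - selling price:
Loss = $105 - $94 = $11

$11


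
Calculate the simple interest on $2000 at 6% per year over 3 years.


Use the formula I = P x R x T / 100
P x R x T = 2000 x 6 x 3 = 36000
I = 36000 / 100 = $360

$360


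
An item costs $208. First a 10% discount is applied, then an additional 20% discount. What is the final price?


First discount:
10% of $208 = $20.80
Price after first discount:
$208 - $20.80 = $187.20
Second discount:
20% of $187.20 = $37.44
Final price:
$187.20 - $37.44 = $149.76

$149.76


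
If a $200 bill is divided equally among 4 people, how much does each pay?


Total bill: $200
Number of people: 4
Each pays: $200 / 4 = $50

$50


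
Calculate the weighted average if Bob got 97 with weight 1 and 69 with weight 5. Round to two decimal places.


Weighted sum:
1 x 97 + 5 x 69 = 442
Total weight:
1 + 5 = 6
Weighted average:
442 / 6 = 73.6666... ≈ 73.67

73.67


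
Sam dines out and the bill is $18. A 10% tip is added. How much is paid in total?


Calculate the tip:
10% of $18 = $1.80
Add tip to meal cost:
$18 + $1.80 = $19.80

$19.80


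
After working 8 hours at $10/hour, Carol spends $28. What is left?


Calculate earnings:
8 x $10 = $80
Subtract spending:
$80 - $28 = $52

$52


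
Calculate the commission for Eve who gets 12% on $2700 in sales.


Convert rate to decimal:
12% = 0.12
Multiply by sales:
$2700 x 0.12 = $324

$324


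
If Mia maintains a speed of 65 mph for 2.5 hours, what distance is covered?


Use the formula: distance = speed x time
Speed = 65 mph, Time = 2.5 hours
65 x 2.5 = 162.5 miles

162.5 miles


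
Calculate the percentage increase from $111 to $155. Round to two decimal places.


Find the absolute change:
|155 - 111| = 44
Divide by original and multiply by 100:
44 / 111 x 100 = 39.6396...% ≈ 39.64%

39.64%


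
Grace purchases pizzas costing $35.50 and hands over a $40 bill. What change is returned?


Start with the amount paid:
$40
Subtract the price:
$40 - $35.50 = $4.50

$4.50


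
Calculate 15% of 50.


Convert percentage to decimal:
15% = 0.15
Multiply:
50 x 0.15 = 7.5

7.5


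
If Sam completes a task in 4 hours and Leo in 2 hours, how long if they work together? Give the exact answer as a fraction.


Sam's rate: 1/4 of the job per hour
Leo's rate: 1/2 of the job per hour
Combined rate: 1/4 + 1/2 = 3/4 per hour
Time = 1 / (3/4) = 4/3 hours (≈ 1.33 hours)

4/3 hours


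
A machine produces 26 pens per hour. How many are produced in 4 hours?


Production rate: 26 pens per hour
Time: 4 hours
Total: 26 x 4 = 104 pens

104 pens


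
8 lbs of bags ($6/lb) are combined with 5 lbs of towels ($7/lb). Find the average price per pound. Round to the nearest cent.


Cost of bags:
8 x $6 = $48
Cost of towels:
5 x $7 = $35
Total cost: $48 + $35 = $83
Total weight: 13 lbs
Average: $83 / 13 = $6.3846... ≈ $6.38/lb

$6.38/lb


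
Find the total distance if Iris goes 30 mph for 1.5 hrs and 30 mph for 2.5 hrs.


Leg 1 distance:
30 x 1.5 = 45 miles
Leg 2 distance:
30 x 2.5 = 75 miles
Total distance:
45 + 75 = 120 miles

120 miles


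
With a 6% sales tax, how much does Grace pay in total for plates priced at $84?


Calculate the tax:
6% of $84 = $5.04
Add tax to price:
$84 + $5.04 = $89.04

$89.04


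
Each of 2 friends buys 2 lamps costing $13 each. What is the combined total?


Cost per person:
2 x $13 = $26
Group total:
2 x $26 = $52

$52


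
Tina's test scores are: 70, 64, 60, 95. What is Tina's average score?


Add the scores:
70 + 64 + 60 + 95 = 289
Divide by the number of tests:
289 / 4 = 72.25

72.25


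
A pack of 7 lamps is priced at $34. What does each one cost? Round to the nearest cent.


Total cost: $34
Number of items: 7
Unit price: $34 / 7 = $4.8571... ≈ $4.86

$4.86


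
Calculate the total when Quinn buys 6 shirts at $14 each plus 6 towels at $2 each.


Cost of shirts:
6 x $14 = $84
Cost of towels:
6 x $2 = $12
Add both:
$84 + $12 = $96

$96


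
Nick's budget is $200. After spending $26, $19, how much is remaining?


Add up expenses:
$26 + $19 = $45
Subtract from budget:
$200 - $45 = $155

$155


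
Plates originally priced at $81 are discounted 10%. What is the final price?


Calculate the discount amount:
10% of $81 = $8.10
Subtract from original:
$81 - $8.10 = $72.90

$72.90


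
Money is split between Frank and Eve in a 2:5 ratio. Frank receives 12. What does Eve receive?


Find the multiplier:
12 / 2 = 6
Apply to Eve's share:
5 x 6 = 30

30


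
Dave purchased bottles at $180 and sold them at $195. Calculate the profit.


Selling price = $195
Cost price = $180
Profit = selling price - cost price:
Profit = $195 - $180 = $15

$15


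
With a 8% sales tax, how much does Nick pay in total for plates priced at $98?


Calculate the tax:
8% of $98 = $7.84
Add tax to price:
$98 + $7.84 = $105.84

$105.84


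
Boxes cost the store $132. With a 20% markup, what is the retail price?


Calculate the markup amount:
20% of $132 = $26.40
Add to cost:
$132 + $26.40 = $158.40

$158.40


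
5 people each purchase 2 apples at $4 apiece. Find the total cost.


Cost per person:
2 x $4 = $8
Group total:
5 x $8 = $40

$40


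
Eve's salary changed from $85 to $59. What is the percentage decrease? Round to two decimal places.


Find the absolute change:
|59 - 85| = 26
Divide by original and multiply by 100:
26 / 85 x 100 = 30.5882...% ≈ 30.59%

30.59%


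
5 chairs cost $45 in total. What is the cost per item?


Total cost: $45
Number of items: 5
Unit price: $45 / 5 = $9

$9


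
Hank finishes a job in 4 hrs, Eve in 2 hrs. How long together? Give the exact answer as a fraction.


Hank's rate: 1/4 of the job per hour
Eve's rate: 1/2 of the job per hour
Combined rate: 1/4 + 1/2 = 3/4 per hour
Time = 1 / (3/4) = 4/3 hours (≈ 1.33 hours)

4/3 hours


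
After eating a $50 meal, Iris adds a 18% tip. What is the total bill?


Calculate the tip:
18% of $50 = $9
Add tip to meal cost:
$50 + $9 = $59

$59


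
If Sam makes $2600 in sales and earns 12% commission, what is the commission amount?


Convert rate to decimal:
12% = 0.12
Multiply by sales:
$2600 x 0.12 = $312

$312


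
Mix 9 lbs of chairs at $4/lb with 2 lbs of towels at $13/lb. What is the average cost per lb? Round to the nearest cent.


Cost of chairs:
9 x $4 = $36
Cost of towels:
2 x $13 = $26
Total cost: $36 + $26 = $62
Total weight: 11 lbs
Average: $62 / 11 = $5.6363... ≈ $5.64/lb

$5.64/lb


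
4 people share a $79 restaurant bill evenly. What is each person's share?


Total bill: $79
Number of people: 4
Each pays: $79 / 4 = $19.75

$19.75


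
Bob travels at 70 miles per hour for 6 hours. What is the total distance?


Use the formula: distance = speed x time
Speed = 70 mph, Time = 6 hours
70 x 6 = 420 miles

420 miles


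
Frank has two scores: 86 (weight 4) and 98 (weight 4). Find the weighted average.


Weighted sum:
4 x 86 + 4 x 98 = 736
Total weight:
4 + 4 = 8
Weighted average:
736 / 8 = 92

92


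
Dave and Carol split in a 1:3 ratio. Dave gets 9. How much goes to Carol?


Find the multiplier:
9 / 1 = 9
Apply to Carol's share:
3 x 9 = 27

27


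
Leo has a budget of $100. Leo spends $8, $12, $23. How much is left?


Add up expenses:
$8 + $12 + $23 = $43
Subtract from budget:
$100 - $43 = $57

$57


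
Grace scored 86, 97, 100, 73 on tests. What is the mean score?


Add the scores:
86 + 97 + 100 + 73 = 356
Divide by the number of tests:
356 / 4 = 89

89


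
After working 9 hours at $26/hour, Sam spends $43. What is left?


Calculate earnings:
9 x $26 = $234
Subtract spending:
$234 - $43 = $191

$191


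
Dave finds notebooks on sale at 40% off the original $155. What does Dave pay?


Calculate the discount amount:
40% of $155 = $62
Subtract from original:
$155 - $62 = $93

$93


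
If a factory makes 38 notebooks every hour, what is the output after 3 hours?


Production rate: 38 notebooks per hour
Time: 3 hours
Total: 38 x 3 = 114 notebooks

114 notebooks


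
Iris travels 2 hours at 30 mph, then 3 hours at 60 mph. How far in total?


Leg 1 distance:
30 x 2 = 60 miles
Leg 2 distance:
60 x 3 = 180 miles
Total distance:
60 + 180 = 240 miles

240 miles


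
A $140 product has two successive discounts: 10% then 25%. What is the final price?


First discount:
10% of $140 = $14
Price after first discount:
$140 - $14 = $126
Second discount:
25% of $126 = $31.50
Final price:
$126 - $31.50 = $94.50

$94.50


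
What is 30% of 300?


Convert percentage to decimal:
30% = 0.3
Multiply:
300 x 0.3 = 90

90


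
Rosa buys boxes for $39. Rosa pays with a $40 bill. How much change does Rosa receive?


Start with the amount paid:
$40
Subtract the price:
$40 - $39 = $1

$1


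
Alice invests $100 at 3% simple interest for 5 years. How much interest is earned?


Use the formula I = P x R x T / 100
P x R x T = 100 x 3 x 5 = 1500
I = 1500 / 100 = $15

$15


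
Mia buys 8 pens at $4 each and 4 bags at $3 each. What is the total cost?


Cost of pens:
8 x $4 = $32
Cost of bags:
4 x $3 = $12
Add both:
$32 + $12 = $44

$44


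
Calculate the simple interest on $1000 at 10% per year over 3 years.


Use the formula I = P x R x T / 100
P x R x T = 1000 x 10 x 3 = 30000
I = 30000 / 100 = $300

$300


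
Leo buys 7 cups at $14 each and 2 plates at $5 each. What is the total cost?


Cost of cups:
7 x $14 = $98
Cost of plates:
2 x $5 = $10
Add both:
$98 + $10 = $108

$108


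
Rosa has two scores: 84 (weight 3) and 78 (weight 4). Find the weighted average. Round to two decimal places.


Weighted sum:
3 x 84 + 4 x 78 = 564
Total weight:
3 + 4 = 7
Weighted average:
564 / 7 = 80.5714... ≈ 80.57

80.57


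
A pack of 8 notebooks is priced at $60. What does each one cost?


Total cost: $60
Number of items: 8
Unit price: $60 / 8 = $7.50

$7.50


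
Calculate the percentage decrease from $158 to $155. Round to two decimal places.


Find the absolute change:
|155 - 158| = 3
Divide by original and multiply by 100:
3 / 158 x 100 = 1.8987...% ≈ 1.9%

1.9%


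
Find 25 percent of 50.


Convert percentage to decimal:
25% = 0.25
Multiply:
50 x 0.25 = 12.5

12.5


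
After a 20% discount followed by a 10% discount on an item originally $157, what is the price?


First discount:
20% of $157 = $31.40
Price after first discount:
$157 - $31.40 = $125.60
Second discount:
10% of $125.60 = $12.56
Final price:
$125.60 - $12.56 = $113.04

$113.04


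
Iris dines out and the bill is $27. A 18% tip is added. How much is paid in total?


Calculate the tip:
18% of $27 = $4.86
Add tip to meal cost:
$27 + $4.86 = $31.86

$31.86


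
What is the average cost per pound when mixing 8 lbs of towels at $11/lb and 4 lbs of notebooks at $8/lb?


Cost of towels:
8 x $11 = $88
Cost of notebooks:
4 x $8 = $32
Total cost: $88 + $32 = $120
Total weight: 12 lbs
Average: $120 / 12 = $10/lb

$10/lb


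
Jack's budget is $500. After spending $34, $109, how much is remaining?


Add up expenses:
$34 + $109 = $143
Subtract from budget:
$500 - $143 = $357

$357


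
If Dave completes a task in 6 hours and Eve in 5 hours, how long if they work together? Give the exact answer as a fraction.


Dave's rate: 1/6 of the job per hour
Eve's rate: 1/5 of the job per hour
Combined rate: 1/6 + 1/5 = 11/30 per hour
Time = 1 / (11/30) = 30/11 hours (≈ 2.73 hours)

30/11 hours


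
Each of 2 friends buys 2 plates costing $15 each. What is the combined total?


Cost per person:
2 x $15 = $30
Group total:
2 x $30 = $60

$60


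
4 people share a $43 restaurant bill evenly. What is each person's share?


Total bill: $43
Number of people: 4
Each pays: $43 / 4 = $10.75

$10.75


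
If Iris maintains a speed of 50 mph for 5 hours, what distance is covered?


Use the formula: distance = speed x time
Speed = 50 mph, Time = 5 hours
50 x 5 = 250 miles

250 miles


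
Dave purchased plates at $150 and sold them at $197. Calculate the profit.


Selling price = $197
Cost price = $150
Profit = selling price - cost price:
Profit = $197 - $150 = $47

$47


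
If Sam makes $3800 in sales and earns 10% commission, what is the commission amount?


Convert rate to decimal:
10% = 0.1
Multiply by sales:
$3800 x 0.1 = $380

$380


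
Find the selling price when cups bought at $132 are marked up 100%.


Calculate the markup amount:
100% of $132 = $132
Add to cost:
$132 + $132 = $264

$264


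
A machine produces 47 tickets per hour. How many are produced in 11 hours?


Production rate: 47 tickets per hour
Time: 11 hours
Total: 47 x 11 = 517 tickets

517 tickets


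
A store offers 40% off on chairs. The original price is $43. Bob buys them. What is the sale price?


Calculate the discount amount:
40% of $43 = $17.20
Subtract from original:
$43 - $17.20 = $25.80

$25.80


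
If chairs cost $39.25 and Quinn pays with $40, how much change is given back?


Start with the amount paid:
$40
Subtract the price:
$40 - $39.25 = $0.75

$0.75


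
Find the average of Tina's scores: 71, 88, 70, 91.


Add the scores:
71 + 88 + 70 + 91 = 320
Divide by the number of tests:
320 / 4 = 80

80


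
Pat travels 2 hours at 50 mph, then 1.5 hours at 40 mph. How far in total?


Leg 1 distance:
50 x 2 = 100 miles
Leg 2 distance:
40 x 1.5 = 60 miles
Total distance:
100 + 60 = 160 miles

160 miles


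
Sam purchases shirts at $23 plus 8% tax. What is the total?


Calculate the tax:
8% of $23 = $1.84
Add tax to price:
$23 + $1.84 = $24.84

$24.84


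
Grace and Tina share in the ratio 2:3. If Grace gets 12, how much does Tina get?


Find the multiplier:
12 / 2 = 6
Apply to Tina's share:
3 x 6 = 18

18


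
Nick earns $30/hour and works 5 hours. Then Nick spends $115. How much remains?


Calculate earnings:
5 x $30 = $150
Subtract spending:
$150 - $115 = $35

$35


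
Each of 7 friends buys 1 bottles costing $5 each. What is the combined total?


Cost per person:
1 x $5 = $5
Group total:
7 x $5 = $35

$35


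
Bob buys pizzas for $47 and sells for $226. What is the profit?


Selling price = $226
Cost price = $47
Profit = selling price - cost price:
Profit = $226 - $47 = $179

$179


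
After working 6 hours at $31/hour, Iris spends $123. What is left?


Calculate earnings:
6 x $31 = $186
Subtract spending:
$186 - $123 = $63

$63


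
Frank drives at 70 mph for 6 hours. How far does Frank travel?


Use the formula: distance = speed x time
Speed = 70 mph, Time = 6 hours
70 x 6 = 420 miles

420 miles


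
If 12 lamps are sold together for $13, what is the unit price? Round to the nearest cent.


Total cost: $13
Number of items: 12
Unit price: $13 / 12 = $1.0833... ≈ $1.08

$1.08


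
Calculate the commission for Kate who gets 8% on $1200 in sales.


Convert rate to decimal:
8% = 0.08
Multiply by sales:
$1200 x 0.08 = $96

$96


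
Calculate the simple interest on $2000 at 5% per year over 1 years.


Use the formula I = P x R x T / 100
P x R x T = 2000 x 5 x 1 = 10000
I = 10000 / 100 = $100

$100


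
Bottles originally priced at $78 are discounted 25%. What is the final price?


Calculate the discount amount:
25% of $78 = $19.50
Subtract from original:
$78 - $19.50 = $58.50

$58.50


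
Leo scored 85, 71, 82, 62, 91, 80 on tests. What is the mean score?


Add the scores:
85 + 71 + 82 + 62 + 91 + 80 = 471
Divide by the number of tests:
471 / 6 = 78.5

78.5


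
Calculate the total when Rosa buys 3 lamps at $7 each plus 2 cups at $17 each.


Cost of lamps:
3 x $7 = $21
Cost of cups:
2 x $17 = $34
Add both:
$21 + $34 = $55

$55


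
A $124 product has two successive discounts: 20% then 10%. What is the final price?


First discount:
20% of $124 = $24.80
Price after first discount:
$124 - $24.80 = $99.20
Second discount:
10% of $99.20 = $9.92
Final price:
$99.20 - $9.92 = $89.28

$89.28


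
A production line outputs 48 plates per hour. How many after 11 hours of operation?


Production rate: 48 plates per hour
Time: 11 hours
Total: 48 x 11 = 528 plates

528 plates


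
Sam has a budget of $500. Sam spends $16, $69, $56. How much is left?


Add up expenses:
$16 + $69 + $56 = $141
Subtract from budget:
$500 - $141 = $359

$359


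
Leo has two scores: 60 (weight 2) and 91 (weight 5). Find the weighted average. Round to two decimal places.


Weighted sum:
2 x 60 + 5 x 91 = 575
Total weight:
2 + 5 = 7
Weighted average:
575 / 7 = 82.1428... ≈ 82.14

82.14


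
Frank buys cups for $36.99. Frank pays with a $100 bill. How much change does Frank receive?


Start with the amount paid:
$100
Subtract the price:
$100 - $36.99 = $63.01

$63.01
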